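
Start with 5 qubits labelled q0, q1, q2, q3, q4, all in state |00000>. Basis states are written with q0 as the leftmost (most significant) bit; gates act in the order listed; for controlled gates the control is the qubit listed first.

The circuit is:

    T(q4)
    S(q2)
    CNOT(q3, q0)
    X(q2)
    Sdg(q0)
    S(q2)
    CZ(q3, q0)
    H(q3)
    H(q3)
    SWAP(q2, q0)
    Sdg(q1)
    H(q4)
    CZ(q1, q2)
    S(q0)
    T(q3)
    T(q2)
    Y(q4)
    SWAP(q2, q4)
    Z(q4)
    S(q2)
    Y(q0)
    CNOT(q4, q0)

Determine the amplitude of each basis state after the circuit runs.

The final amplitudes are sqrt(2)/2 on |00000>, -sqrt(2)*I/2 on |00100>, and 0 on every other basis state. Key observation: steps 8-9 multiply out to the identity, so the circuit reduces to the remaining gates.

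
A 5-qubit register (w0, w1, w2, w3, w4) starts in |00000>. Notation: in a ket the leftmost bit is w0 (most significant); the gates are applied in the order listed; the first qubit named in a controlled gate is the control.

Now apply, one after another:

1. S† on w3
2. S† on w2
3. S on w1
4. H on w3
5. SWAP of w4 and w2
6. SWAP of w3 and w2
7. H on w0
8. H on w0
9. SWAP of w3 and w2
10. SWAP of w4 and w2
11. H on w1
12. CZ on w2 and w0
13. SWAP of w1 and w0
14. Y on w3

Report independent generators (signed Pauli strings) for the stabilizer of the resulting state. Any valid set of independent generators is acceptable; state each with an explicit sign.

One valid set of independent stabilizer generators is +XIIII, -IIIXI, +IZIII, +IIZII, +IIIIZ (any independent generating set of the same group is equally correct).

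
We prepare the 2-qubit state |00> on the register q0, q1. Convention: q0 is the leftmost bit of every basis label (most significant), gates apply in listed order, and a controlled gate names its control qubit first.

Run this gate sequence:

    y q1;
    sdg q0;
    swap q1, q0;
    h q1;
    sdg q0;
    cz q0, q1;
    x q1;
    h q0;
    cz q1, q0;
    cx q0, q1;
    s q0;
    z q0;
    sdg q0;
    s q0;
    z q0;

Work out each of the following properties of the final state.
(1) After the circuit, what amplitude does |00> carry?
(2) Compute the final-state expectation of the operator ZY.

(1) The amplitude on |00> is -1/2. Key observation: gates 12-15 undo each other exactly, leaving only the rest of the circuit to track.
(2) The observable ZY averages to 0.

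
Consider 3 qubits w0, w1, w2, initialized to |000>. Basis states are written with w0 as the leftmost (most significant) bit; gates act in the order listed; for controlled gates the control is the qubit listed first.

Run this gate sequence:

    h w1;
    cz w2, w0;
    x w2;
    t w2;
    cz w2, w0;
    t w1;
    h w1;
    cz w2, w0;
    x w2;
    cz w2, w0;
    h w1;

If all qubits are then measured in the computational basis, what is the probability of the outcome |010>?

The probability of measuring |010> is 1/2.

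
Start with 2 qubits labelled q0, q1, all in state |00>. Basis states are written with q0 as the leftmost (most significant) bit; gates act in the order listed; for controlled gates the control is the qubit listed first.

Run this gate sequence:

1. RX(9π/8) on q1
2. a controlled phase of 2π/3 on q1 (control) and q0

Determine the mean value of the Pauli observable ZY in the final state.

The expectation value of ZY is sqrt(2 - sqrt(2))/2.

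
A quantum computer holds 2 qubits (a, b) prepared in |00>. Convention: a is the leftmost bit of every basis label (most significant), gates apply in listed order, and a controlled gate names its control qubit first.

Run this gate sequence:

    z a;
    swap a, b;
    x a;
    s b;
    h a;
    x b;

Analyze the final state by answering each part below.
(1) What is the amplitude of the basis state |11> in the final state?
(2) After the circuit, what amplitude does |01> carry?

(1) The final state's coefficient on |11> equals -sqrt(2)/2.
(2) The amplitude on |01> is sqrt(2)/2.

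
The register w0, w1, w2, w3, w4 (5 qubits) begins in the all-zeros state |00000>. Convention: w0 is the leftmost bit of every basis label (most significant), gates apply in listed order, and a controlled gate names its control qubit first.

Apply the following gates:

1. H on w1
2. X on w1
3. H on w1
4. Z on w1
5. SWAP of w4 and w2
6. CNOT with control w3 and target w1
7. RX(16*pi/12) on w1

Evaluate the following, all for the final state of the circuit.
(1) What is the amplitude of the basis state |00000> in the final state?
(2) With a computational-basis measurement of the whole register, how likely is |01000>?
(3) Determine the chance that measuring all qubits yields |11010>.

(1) |00000> carries amplitude -1/2 in the final state. Key observation: gates 1-4 undo each other exactly, leaving only the rest of the circuit to track.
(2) The probability of measuring |01000> is 3/4.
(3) A full measurement returns |11010> with probability 0.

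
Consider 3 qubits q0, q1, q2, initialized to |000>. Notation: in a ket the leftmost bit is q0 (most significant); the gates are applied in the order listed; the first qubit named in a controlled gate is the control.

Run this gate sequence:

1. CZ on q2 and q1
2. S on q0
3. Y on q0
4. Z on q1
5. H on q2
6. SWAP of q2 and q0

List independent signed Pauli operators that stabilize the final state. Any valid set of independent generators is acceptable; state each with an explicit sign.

The final state is stabilized by the group generated by +XII, +IZI, -IIZ; other independent generating sets are equally valid.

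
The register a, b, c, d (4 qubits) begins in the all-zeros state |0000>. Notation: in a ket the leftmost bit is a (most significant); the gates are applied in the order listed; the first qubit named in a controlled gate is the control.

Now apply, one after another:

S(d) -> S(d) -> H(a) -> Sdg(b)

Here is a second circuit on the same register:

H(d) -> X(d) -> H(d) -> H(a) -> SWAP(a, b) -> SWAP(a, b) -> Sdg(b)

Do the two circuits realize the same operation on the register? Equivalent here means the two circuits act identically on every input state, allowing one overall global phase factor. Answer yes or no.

Yes, they are equivalent — the unitaries differ by at most a global phase.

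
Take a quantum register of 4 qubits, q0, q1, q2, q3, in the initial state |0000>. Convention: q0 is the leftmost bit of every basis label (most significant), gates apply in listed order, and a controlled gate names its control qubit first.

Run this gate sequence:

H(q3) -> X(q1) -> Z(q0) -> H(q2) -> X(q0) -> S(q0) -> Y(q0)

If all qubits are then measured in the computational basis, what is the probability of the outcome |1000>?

The probability of measuring |1000> is 0.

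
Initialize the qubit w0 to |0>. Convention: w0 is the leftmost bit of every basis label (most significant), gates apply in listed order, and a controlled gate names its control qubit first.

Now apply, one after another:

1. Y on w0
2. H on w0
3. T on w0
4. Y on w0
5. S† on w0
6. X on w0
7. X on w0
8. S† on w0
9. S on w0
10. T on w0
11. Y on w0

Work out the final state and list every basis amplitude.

After the circuit, the state carries amplitude sqrt(2)*exp(I*pi/4)/2 on |0>, -sqrt(2)*exp(3*I*pi/4)/2 on |1>. Key observation: gates 6-7 undo each other exactly, leaving only the rest of the circuit to track.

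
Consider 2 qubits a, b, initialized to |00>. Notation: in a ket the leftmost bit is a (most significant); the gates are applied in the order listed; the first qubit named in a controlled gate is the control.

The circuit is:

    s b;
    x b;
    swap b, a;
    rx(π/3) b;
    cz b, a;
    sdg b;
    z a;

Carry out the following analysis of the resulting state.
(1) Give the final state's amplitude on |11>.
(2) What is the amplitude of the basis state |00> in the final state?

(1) The amplitude on |11> is -1/2.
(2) The final state's coefficient on |00> equals 0.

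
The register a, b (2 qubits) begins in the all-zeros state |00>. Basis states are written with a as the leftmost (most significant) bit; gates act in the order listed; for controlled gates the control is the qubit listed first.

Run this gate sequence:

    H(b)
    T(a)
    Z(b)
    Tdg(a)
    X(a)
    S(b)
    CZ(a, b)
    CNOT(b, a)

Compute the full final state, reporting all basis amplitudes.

After the circuit, the state carries amplitude 0 on |00>, sqrt(2)*I/2 on |01>, sqrt(2)/2 on |10>, 0 on |11>.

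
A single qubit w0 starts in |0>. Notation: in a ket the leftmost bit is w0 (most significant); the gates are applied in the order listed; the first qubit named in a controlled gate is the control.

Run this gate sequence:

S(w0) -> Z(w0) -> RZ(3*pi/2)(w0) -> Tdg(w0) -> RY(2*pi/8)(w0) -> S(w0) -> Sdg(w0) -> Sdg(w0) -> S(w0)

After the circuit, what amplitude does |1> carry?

The final state's coefficient on |1> equals -sqrt(2 - sqrt(2))*exp(I*pi/4)/2.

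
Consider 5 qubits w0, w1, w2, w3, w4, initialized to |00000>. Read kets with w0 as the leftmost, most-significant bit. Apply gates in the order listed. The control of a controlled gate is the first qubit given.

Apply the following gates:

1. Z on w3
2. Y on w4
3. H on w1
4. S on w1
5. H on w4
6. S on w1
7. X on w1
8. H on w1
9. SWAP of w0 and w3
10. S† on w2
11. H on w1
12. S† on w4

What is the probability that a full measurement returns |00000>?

Outcome |00000> occurs with probability 1/4.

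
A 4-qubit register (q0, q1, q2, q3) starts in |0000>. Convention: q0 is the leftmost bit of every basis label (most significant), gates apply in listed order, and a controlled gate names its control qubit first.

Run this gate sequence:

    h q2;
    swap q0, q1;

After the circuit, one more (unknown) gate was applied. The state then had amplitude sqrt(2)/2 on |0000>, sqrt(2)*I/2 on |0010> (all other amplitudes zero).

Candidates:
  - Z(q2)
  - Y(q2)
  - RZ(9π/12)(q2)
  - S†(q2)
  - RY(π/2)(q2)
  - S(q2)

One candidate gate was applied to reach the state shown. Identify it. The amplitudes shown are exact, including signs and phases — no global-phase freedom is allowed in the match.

It was S(q2) that produced the state shown.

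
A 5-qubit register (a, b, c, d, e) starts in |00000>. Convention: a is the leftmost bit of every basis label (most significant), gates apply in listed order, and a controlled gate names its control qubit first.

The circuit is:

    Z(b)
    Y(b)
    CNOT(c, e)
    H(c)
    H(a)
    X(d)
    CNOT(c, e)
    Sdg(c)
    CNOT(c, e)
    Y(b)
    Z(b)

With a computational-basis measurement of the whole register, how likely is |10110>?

The probability of measuring |10110> is 1/4.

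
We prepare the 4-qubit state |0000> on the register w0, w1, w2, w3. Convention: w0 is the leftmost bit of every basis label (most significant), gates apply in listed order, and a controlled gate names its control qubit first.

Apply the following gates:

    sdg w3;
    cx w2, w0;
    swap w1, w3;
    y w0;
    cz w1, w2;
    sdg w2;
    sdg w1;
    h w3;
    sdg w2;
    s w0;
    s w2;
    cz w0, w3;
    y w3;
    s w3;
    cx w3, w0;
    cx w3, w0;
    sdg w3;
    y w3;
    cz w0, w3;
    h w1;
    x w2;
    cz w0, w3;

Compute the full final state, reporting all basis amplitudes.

The final amplitudes are -1/2 on |1010>, 1/2 on |1011>, -1/2 on |1110>, 1/2 on |1111>, and 0 on every other basis state.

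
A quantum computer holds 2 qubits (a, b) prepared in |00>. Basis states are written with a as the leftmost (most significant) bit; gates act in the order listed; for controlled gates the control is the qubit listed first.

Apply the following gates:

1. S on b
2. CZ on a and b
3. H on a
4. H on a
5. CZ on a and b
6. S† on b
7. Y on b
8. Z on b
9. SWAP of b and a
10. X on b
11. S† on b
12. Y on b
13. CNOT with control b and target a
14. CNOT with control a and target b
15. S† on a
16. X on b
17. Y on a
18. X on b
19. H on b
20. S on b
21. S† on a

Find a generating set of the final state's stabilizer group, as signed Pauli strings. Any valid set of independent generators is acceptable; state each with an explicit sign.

The final state is stabilized by the group generated by -IY, +ZI; other independent generating sets are equally valid. Key observation: the block from step 1 through step 6 cancels to the identity and can be dropped.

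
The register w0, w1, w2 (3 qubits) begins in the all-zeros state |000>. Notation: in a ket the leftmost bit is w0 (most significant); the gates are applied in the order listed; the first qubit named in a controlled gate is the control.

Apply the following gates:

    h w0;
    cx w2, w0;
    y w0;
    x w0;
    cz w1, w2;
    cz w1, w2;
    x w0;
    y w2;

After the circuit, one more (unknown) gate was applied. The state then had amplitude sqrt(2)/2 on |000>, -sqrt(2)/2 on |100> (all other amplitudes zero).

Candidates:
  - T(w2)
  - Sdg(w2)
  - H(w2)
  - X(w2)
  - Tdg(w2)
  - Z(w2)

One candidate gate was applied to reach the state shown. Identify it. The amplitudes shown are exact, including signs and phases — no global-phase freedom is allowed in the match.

The applied gate was X(w2). Key observation: steps 4-7 multiply out to the identity, so the circuit reduces to the remaining gates.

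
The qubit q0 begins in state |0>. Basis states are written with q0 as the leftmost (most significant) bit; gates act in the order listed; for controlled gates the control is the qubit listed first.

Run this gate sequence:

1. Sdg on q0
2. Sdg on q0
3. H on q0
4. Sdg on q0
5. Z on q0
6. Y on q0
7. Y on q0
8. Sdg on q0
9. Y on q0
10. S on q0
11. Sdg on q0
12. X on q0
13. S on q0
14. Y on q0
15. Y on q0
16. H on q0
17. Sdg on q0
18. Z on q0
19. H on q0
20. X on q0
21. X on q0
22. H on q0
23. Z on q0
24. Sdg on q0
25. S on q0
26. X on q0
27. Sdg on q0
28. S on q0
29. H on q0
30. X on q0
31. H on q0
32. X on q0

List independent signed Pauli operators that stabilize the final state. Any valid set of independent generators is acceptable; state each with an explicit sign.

The stabilizer group can be generated by -X, among other valid generating sets. Key observation: steps 18-23 multiply out to the identity, so the circuit reduces to the remaining gates.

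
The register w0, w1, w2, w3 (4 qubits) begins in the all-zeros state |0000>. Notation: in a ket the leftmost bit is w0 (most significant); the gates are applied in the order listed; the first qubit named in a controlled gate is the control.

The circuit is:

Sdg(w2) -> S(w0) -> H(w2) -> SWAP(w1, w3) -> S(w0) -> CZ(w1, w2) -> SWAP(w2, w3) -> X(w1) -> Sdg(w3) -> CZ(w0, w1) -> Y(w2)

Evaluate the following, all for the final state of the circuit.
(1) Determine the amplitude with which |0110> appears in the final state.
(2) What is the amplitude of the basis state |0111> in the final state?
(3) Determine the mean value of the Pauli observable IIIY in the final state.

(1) The final state's coefficient on |0110> equals sqrt(2)*I/2.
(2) The final state's coefficient on |0111> equals sqrt(2)/2.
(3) In the final state, IIIY has expectation -1.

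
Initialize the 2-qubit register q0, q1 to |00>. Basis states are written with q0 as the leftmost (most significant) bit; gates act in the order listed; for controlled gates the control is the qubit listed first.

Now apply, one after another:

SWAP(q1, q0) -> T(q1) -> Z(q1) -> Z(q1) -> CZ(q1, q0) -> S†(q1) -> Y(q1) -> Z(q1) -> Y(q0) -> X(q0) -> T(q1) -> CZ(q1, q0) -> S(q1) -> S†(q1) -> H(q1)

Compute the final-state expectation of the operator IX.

The expectation value of IX is -1. Key observation: steps 13-14 multiply out to the identity, so the circuit reduces to the remaining gates.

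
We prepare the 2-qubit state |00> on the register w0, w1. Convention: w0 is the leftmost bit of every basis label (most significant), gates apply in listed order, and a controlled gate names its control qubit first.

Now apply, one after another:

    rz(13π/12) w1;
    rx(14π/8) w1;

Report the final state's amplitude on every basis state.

After the circuit, the state carries amplitude sqrt(sqrt(2) + 2)*exp(11*I*pi/24)/2 on |00>, sqrt(2 - sqrt(2))*exp(23*I*pi/24)/2 on |01>, 0 on |10>, 0 on |11>.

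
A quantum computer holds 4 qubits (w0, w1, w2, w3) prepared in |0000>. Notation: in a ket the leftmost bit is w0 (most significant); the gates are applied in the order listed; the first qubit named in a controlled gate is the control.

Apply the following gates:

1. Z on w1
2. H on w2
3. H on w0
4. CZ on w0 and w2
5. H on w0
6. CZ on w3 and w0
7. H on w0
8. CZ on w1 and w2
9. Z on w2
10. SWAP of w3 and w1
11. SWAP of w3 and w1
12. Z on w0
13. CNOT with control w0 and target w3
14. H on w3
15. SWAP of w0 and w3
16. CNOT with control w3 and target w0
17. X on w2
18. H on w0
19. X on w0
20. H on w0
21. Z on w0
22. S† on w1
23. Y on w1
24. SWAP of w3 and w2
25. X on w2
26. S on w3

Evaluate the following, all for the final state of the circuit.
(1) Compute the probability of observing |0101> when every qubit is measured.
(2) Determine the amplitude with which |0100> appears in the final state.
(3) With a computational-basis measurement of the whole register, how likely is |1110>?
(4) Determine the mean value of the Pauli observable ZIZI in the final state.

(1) A full measurement returns |0101> with probability 1/8. Key observation: gates 18-21 undo each other exactly, leaving only the rest of the circuit to track.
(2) The amplitude on |0100> is sqrt(2)*I/4.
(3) Outcome |1110> occurs with probability 1/8.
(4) The expectation value of ZIZI is 0.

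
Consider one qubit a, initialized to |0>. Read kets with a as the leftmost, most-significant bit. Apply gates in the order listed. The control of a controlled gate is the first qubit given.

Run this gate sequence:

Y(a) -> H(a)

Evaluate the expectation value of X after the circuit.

The observable X averages to -1.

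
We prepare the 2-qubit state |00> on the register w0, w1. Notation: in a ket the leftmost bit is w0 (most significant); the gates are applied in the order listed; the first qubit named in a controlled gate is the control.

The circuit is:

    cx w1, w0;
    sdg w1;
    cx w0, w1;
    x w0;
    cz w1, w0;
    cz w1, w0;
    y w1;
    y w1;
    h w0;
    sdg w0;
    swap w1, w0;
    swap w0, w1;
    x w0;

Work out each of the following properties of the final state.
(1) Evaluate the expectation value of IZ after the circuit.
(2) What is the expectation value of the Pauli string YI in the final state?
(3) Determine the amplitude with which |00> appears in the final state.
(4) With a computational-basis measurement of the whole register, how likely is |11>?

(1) The observable IZ averages to 1.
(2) The observable YI averages to -1.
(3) The amplitude on |00> is sqrt(2)*I/2.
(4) Outcome |11> occurs with probability 0.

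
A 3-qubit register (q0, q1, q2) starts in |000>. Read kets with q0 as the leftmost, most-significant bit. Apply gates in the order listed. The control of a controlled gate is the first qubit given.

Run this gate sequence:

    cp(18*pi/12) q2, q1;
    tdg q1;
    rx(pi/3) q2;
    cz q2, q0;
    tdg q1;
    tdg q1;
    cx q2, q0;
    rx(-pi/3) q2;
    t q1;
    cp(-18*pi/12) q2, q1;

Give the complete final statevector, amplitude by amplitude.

The final amplitudes are 3/4 on |000>, sqrt(3)*I/4 on |001>, 0 on |010>, 0 on |011>, 1/4 on |100>, -sqrt(3)*I/4 on |101>, 0 on |110>, 0 on |111>.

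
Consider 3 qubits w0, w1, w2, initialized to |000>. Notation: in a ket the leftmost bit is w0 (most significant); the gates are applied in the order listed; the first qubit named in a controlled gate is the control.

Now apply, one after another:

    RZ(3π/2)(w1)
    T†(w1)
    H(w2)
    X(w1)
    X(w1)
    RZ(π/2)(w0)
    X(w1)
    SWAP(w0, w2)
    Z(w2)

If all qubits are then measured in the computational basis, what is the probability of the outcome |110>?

The probability of measuring |110> is 1/2.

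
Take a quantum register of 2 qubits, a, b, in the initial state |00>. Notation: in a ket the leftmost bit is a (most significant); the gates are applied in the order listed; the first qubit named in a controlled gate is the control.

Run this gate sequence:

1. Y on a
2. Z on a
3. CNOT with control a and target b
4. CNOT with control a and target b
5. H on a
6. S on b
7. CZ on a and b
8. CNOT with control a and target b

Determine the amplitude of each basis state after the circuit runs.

The resulting statevector has amplitude -sqrt(2)*I/2 on |00>, 0 on |01>, 0 on |10>, sqrt(2)*I/2 on |11>. Key observation: the block from step 3 through step 4 cancels to the identity and can be dropped.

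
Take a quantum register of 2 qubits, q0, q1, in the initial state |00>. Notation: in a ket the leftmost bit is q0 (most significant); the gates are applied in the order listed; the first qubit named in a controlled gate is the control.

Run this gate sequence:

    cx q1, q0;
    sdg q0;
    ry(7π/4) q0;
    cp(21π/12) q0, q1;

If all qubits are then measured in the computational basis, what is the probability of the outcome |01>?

The probability of measuring |01> is 0.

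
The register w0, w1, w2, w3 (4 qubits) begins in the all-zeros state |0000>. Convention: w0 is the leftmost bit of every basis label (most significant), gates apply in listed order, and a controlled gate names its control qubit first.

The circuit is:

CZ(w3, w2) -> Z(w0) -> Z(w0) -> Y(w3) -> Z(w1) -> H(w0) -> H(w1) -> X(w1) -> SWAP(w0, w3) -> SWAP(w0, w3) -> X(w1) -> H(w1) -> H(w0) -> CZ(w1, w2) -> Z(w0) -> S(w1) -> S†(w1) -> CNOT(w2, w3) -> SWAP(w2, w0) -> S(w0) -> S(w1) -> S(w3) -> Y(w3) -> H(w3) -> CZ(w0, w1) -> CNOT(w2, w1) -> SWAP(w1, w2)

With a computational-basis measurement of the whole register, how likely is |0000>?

The probability of measuring |0000> is 1/2. Key observation: gates 6-13 undo each other exactly, leaving only the rest of the circuit to track.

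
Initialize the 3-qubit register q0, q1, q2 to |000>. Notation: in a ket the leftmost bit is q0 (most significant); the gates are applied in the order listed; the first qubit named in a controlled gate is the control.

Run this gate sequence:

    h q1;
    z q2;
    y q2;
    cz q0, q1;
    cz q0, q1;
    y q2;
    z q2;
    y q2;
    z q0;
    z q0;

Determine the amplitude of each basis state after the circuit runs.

After the circuit, the state carries amplitude sqrt(2)*I/2 on |001>, sqrt(2)*I/2 on |011>, and 0 on every other basis state. Key observation: the block from step 2 through step 7 cancels to the identity and can be dropped.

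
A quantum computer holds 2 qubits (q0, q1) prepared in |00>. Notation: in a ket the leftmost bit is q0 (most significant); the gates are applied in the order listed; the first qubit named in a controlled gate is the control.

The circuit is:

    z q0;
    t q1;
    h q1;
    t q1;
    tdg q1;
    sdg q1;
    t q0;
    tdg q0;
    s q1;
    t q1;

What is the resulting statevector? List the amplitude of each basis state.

The final amplitudes are sqrt(2)/2 on |00>, sqrt(2)*exp(I*pi/4)/2 on |01>, 0 on |10>, 0 on |11>.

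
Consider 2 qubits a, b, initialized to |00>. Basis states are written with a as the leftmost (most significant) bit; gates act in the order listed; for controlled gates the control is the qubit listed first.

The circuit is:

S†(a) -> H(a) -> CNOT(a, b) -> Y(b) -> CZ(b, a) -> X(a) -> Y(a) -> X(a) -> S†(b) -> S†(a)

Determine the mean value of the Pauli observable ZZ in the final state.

The expectation value of ZZ is 1.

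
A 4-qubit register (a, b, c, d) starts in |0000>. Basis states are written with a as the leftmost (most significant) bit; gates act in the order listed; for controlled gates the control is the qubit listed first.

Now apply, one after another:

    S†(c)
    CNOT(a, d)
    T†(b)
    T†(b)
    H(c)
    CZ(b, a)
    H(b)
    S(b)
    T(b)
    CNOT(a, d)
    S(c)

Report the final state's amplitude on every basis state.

After the circuit, the state carries amplitude 1/2 on |0000>, I/2 on |0010>, exp(3*I*pi/4)/2 on |0100>, -exp(I*pi/4)/2 on |0110>, and 0 on every other basis state.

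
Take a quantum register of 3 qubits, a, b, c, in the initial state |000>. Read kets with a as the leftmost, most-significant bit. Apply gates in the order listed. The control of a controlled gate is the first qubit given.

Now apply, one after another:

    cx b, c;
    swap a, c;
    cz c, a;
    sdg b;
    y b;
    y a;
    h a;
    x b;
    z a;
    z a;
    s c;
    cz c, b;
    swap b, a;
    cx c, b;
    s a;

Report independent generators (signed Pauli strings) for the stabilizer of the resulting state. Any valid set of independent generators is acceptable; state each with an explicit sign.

One valid set of independent stabilizer generators is -IXI, +ZII, +IIZ (any independent generating set of the same group is equally correct).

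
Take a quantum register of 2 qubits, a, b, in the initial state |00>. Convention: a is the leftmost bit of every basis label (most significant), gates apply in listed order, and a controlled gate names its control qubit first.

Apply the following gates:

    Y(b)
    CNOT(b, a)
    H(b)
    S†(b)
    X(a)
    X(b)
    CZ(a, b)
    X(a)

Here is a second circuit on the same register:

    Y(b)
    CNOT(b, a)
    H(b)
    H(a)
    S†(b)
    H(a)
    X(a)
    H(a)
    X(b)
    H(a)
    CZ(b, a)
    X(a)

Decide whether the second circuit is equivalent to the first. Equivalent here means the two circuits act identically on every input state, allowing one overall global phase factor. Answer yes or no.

Yes — the two circuits implement the same unitary up to a global phase.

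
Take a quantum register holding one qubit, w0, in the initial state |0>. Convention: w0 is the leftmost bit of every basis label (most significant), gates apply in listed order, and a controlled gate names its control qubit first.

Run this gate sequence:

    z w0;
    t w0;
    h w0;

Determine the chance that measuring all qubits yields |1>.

A full measurement returns |1> with probability 1/2.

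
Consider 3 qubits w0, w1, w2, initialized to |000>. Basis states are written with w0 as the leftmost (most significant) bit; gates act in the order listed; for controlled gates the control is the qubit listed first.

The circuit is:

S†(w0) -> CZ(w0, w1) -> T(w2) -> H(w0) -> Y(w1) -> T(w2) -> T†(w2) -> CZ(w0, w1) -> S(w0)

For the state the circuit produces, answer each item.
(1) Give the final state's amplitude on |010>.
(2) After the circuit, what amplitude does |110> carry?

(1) The final state's coefficient on |010> equals sqrt(2)*I/2.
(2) The amplitude on |110> is sqrt(2)/2.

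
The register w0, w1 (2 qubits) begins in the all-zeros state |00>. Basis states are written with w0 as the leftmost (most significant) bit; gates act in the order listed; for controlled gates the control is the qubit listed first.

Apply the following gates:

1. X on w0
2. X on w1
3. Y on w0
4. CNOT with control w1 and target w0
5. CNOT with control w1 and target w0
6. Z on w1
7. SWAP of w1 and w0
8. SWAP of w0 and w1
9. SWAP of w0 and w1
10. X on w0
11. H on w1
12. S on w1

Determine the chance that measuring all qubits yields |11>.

The probability of measuring |11> is 0. Key observation: gates 4-5 undo each other exactly, leaving only the rest of the circuit to track.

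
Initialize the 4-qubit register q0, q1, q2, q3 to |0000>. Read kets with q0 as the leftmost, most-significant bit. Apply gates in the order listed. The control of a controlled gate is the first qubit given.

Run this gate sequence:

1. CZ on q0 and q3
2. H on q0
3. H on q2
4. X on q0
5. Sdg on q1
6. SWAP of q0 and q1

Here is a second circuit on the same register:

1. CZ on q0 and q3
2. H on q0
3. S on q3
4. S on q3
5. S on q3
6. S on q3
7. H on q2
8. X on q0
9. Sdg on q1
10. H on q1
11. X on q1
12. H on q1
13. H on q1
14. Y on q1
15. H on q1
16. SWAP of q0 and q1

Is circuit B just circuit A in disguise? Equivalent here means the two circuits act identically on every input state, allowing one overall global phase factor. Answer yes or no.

No, they are not equivalent — no single phase factor reconciles the two unitaries.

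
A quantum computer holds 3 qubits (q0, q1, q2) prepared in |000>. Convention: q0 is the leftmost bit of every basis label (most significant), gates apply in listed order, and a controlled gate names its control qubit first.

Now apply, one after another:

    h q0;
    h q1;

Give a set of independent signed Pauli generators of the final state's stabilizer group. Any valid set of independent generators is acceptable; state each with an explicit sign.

The stabilizer group can be generated by +XII, +IXI, +IIZ, among other valid generating sets.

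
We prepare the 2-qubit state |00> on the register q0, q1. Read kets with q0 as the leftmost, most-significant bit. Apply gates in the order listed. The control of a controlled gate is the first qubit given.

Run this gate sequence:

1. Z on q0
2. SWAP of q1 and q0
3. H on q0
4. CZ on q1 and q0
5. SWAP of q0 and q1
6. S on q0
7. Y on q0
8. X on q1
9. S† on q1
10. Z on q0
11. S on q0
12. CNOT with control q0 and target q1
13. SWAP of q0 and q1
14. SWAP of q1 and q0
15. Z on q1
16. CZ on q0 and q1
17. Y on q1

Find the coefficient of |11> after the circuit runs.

The amplitude on |11> is sqrt(2)/2.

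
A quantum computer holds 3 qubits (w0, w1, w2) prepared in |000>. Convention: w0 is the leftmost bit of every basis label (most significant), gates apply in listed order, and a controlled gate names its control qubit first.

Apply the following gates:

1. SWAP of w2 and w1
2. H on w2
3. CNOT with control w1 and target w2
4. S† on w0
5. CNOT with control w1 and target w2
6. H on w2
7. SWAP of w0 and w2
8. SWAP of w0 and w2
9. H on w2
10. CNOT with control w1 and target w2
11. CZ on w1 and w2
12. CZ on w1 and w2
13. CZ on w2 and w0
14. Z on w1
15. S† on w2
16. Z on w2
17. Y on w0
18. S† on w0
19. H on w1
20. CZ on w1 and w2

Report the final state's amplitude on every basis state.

The final amplitudes are 0 on |000>, 0 on |001>, 0 on |010>, 0 on |011>, 1/2 on |100>, I/2 on |101>, 1/2 on |110>, -I/2 on |111>.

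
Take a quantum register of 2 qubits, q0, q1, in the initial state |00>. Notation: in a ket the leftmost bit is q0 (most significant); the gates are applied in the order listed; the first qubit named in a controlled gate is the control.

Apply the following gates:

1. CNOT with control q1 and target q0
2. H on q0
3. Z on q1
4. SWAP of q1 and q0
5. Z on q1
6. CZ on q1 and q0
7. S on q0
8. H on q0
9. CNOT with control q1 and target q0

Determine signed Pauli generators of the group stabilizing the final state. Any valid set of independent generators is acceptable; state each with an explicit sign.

The stabilizer group can be generated by +XI, -IX, among other valid generating sets.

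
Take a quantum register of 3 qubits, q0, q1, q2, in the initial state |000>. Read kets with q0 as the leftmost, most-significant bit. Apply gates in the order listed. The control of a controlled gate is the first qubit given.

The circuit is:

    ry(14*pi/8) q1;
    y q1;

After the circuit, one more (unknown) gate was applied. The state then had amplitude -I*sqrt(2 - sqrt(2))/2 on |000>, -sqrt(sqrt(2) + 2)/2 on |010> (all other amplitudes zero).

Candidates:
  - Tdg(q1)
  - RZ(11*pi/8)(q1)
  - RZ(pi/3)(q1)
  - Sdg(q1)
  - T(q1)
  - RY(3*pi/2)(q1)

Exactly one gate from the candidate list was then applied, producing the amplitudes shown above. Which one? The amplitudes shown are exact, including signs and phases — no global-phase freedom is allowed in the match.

The applied gate was Sdg(q1).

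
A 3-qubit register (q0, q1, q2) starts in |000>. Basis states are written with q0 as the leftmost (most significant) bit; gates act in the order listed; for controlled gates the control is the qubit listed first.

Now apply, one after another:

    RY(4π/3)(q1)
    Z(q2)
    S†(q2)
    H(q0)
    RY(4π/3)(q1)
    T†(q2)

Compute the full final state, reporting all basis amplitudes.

After the circuit, the state carries amplitude -sqrt(2)/4 on |000>, 0 on |001>, -sqrt(6)/4 on |010>, 0 on |011>, -sqrt(2)/4 on |100>, 0 on |101>, -sqrt(6)/4 on |110>, 0 on |111>.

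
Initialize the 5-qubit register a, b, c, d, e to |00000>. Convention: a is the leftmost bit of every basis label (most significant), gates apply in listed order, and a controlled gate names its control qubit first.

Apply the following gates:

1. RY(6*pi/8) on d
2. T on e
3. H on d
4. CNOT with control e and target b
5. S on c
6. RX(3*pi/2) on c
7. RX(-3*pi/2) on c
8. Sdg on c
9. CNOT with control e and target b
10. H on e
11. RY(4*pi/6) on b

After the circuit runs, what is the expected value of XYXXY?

In the final state, XYXXY has expectation 0. Key observation: steps 4-9 multiply out to the identity, so the circuit reduces to the remaining gates.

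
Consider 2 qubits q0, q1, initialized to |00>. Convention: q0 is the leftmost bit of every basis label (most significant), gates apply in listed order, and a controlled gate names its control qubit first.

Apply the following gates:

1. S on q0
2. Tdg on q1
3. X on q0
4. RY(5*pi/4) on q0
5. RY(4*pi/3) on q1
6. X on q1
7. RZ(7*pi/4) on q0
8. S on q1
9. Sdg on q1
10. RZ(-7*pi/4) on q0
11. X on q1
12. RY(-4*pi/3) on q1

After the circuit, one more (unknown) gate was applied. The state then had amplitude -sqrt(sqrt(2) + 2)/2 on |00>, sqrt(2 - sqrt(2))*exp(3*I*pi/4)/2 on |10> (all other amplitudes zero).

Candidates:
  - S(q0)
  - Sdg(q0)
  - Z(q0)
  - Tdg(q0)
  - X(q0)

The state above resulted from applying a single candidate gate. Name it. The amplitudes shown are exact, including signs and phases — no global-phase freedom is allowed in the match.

It was Tdg(q0) that produced the state shown.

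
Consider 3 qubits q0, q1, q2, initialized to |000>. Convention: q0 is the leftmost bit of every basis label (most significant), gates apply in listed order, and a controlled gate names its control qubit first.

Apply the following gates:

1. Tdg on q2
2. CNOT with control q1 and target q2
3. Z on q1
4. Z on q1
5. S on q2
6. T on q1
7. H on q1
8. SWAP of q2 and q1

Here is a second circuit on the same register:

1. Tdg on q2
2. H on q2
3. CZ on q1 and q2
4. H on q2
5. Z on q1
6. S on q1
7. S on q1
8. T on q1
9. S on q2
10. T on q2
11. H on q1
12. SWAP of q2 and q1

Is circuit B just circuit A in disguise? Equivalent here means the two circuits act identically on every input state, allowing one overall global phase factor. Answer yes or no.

No: there is an input state on which the two circuits produce genuinely different outputs (not merely differing by a phase).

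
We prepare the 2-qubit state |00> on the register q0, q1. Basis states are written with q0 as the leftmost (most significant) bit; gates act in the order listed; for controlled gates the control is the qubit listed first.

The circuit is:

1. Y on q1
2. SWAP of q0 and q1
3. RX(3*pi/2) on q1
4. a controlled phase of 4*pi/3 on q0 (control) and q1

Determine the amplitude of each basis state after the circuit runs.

The final amplitudes are 0 on |00>, 0 on |01>, -sqrt(2)*I/2 on |10>, -sqrt(2)*exp(I*pi/3)/2 on |11>.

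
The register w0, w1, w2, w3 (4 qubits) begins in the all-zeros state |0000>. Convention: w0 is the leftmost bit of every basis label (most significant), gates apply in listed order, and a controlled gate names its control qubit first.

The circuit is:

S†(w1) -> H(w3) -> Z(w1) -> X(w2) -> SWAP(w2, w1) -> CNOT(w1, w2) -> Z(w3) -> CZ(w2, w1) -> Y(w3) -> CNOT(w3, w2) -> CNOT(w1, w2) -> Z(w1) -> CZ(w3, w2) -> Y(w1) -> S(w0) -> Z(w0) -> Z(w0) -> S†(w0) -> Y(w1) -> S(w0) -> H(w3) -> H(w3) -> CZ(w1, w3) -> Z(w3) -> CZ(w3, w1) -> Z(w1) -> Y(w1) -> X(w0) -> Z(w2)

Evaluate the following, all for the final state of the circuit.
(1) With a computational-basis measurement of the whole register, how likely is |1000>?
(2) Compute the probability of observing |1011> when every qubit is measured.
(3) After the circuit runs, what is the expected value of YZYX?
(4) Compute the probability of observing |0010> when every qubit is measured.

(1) Outcome |1000> occurs with probability 1/2. Key observation: the block from step 14 through step 19 cancels to the identity and can be dropped.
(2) The probability of measuring |1011> is 1/2.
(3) In the final state, YZYX has expectation 0.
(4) Outcome |0010> occurs with probability 0.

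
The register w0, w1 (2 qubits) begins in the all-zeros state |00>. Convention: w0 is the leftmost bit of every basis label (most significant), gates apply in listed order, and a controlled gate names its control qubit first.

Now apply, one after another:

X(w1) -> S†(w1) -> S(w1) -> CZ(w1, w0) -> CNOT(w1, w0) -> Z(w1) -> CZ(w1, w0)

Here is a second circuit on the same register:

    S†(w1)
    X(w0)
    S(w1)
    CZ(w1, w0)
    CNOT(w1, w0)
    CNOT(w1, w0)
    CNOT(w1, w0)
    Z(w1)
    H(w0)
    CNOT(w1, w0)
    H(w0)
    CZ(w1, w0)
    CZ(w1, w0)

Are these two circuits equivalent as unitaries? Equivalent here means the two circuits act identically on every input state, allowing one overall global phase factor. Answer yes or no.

No, they are not equivalent — no single phase factor reconciles the two unitaries.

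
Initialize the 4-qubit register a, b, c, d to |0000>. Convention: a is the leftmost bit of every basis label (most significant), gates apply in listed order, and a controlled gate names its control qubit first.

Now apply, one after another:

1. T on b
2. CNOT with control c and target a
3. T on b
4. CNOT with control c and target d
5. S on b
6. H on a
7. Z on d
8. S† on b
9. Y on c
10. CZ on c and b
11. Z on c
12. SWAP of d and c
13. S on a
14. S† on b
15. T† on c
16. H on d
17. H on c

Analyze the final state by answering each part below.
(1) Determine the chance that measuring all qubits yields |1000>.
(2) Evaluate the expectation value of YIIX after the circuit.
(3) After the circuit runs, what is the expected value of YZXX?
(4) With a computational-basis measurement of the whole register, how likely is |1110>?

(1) A full measurement returns |1000> with probability 1/8.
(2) In the final state, YIIX has expectation -1.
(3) The expectation value of YZXX is -1.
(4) A full measurement returns |1110> with probability 0.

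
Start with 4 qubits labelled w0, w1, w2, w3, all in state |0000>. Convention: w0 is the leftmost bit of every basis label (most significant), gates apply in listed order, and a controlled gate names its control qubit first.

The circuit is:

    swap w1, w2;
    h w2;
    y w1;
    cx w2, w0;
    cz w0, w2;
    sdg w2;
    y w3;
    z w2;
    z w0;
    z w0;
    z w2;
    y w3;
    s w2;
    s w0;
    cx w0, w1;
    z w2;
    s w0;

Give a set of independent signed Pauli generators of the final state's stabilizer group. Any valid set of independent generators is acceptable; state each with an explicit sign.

The final state is stabilized by the group generated by -XXXI, +ZIZI, -IZZI, +IIIZ; other independent generating sets are equally valid. Key observation: gates 6-13 undo each other exactly, leaving only the rest of the circuit to track.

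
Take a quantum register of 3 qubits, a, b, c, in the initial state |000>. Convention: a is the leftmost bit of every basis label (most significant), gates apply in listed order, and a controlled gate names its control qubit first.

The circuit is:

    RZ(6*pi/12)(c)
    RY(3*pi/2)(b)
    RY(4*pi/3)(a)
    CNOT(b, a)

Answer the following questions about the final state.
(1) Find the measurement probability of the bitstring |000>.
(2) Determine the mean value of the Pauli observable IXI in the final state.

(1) The probability of measuring |000> is 1/8.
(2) In the final state, IXI has expectation sqrt(3)/2.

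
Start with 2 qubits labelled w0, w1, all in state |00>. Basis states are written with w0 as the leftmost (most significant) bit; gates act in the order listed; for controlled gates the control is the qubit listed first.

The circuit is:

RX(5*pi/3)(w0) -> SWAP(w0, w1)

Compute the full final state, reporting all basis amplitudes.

The resulting statevector has amplitude -sqrt(3)/2 on |00>, -I/2 on |01>, 0 on |10>, 0 on |11>.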